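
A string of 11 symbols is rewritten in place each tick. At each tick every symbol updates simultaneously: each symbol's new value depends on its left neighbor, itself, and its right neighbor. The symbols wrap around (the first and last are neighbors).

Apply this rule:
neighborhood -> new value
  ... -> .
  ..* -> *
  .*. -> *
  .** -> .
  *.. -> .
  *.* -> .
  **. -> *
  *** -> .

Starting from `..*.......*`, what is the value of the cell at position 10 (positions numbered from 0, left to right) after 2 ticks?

*

.**......**
..*.....*.*
position 10 holds *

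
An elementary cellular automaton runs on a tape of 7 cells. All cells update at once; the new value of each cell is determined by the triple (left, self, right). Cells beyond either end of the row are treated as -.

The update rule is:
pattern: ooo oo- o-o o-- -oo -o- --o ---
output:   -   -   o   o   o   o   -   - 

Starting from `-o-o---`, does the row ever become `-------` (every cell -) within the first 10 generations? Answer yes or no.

no

-oooo--
-o---o-
-oo--oo
-o-o-o-
-oooooo
-o-----
-oo----
-o-o---  (repeats generation 0; period 8)
generation 10: -o---o-
generation 10 is -o---o-, still not uniform -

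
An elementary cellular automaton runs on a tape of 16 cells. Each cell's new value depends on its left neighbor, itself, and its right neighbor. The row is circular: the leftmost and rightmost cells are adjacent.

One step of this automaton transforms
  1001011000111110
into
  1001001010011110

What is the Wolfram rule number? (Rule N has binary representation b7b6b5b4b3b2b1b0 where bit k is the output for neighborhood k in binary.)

197

position 11: 111 → 1  (bit 7 = 1)
position 6: 110 → 1  (bit 6 = 1)
position 4: 101 → 0  (bit 5 = 0)
position 1: 100 → 0  (bit 4 = 0)
position 5: 011 → 0  (bit 3 = 0)
position 0: 010 → 1  (bit 2 = 1)
position 2: 001 → 0  (bit 1 = 0)
position 8: 000 → 1  (bit 0 = 1)
bits b7..b0 = 11000101 = 197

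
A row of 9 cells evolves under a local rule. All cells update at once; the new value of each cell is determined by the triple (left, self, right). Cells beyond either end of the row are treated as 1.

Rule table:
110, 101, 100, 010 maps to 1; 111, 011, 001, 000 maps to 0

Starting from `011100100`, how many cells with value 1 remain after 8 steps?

6

100110110
110011011
011001100
101100110
110110011
011011000
101101100
110110110
count of 1: 6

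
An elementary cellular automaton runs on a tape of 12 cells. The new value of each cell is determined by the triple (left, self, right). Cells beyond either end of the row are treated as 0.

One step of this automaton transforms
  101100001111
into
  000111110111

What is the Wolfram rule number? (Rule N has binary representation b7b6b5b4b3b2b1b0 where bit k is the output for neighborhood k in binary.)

position 9: 111 → 1  (bit 7 = 1)
position 3: 110 → 1  (bit 6 = 1)
position 1: 101 → 0  (bit 5 = 0)
position 4: 100 → 1  (bit 4 = 1)
position 2: 011 → 0  (bit 3 = 0)
position 0: 010 → 0  (bit 2 = 0)
position 7: 001 → 1  (bit 1 = 1)
position 5: 000 → 1  (bit 0 = 1)
bits b7..b0 = 11010011 = 211

211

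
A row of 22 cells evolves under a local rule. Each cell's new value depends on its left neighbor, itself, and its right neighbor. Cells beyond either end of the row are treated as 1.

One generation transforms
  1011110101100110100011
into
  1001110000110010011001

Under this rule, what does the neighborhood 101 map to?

At position 1 the neighborhood is 101; the next row has 0 there.

0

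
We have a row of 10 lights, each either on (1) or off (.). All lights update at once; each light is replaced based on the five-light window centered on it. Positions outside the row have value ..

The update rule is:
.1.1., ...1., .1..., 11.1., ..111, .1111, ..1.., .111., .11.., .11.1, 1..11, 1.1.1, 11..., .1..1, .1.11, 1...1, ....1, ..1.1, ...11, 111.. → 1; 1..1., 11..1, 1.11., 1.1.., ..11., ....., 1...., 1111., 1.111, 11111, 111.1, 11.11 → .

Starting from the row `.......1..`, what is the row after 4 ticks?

.....1111.
...1111.11
.1111....1
111.11.111

111.11.111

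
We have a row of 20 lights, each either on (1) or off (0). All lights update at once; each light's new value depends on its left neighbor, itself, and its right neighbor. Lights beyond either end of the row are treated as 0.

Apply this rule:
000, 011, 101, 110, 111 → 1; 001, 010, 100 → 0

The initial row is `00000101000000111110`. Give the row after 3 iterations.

iteration 1: 11110010011110111110
iteration 2: 11110000011111111110
iteration 3: 11110111011111111110

11110111011111111110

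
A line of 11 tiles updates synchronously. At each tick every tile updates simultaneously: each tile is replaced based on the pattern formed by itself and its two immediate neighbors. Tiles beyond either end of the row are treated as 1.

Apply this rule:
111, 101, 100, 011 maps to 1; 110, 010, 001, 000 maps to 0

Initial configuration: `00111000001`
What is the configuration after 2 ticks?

10110100001
01101010001

01101010001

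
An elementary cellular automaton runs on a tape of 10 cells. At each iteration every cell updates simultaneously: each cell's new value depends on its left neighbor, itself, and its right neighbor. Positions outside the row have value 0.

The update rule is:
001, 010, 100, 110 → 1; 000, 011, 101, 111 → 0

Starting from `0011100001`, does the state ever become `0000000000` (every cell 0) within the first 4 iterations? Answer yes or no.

0100110011
1111011101
0001000101
0011101101
iteration 4 is 0011101101, still not uniform 0

no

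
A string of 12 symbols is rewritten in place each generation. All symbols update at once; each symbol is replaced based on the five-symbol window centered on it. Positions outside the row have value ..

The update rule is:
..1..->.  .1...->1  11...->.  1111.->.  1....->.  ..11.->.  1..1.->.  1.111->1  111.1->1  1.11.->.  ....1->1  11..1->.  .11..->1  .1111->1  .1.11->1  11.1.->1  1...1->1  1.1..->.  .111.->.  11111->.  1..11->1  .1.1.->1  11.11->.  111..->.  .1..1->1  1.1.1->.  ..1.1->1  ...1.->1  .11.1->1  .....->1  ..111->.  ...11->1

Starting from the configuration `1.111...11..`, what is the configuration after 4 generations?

.1.11.11.11.

111...11.1..
....11.11.1.
1111.1..11.1
.1.11.11.11.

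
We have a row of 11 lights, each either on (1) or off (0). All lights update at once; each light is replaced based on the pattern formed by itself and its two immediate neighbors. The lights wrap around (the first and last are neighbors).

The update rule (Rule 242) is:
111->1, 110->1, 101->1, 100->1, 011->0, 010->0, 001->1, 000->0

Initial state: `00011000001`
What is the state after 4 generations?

10101100010
01010110101
10101011010
01010101101

01010101101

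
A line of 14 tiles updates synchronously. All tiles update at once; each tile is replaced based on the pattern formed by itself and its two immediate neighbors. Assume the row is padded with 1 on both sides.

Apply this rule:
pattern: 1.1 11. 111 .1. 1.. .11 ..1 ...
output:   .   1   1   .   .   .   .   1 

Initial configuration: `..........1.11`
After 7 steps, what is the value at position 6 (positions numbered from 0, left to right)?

.

step 1: .11111111....1
step 2: ..1111111.11..
step 3: ...111111..1..
step 4: .1..11111.....
step 5: .....1111.111.
step 6: .111..111..11.
step 7: ..11...11...1.
position 6 holds .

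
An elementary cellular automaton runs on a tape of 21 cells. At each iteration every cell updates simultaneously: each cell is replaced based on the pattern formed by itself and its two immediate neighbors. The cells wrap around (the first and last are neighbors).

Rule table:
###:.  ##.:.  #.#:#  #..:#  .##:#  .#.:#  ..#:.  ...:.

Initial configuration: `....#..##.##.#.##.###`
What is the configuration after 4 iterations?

#...##.#.##.####.##..
##..#.####.##...##.#.
#.#.###...##.#..#.###
.####..#..#.###.###..

.####..#..#.###.###..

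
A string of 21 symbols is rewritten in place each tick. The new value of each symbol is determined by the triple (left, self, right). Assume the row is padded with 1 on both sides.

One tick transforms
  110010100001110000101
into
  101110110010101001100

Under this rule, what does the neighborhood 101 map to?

0

At position 5 the neighborhood is 101; the next row has 0 there.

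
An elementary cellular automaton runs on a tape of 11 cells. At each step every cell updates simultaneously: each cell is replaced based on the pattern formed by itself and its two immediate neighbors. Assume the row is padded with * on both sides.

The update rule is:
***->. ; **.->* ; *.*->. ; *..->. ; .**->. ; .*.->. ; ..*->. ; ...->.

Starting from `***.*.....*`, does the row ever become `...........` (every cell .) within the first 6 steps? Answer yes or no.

step 1: ..*........
step 2: ...........
all cells are . at step 2

yes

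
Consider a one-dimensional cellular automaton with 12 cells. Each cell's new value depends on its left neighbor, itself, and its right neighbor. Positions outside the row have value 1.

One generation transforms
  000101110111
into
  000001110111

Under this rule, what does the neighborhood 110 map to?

At position 7 the neighborhood is 110; the next row has 1 there.

1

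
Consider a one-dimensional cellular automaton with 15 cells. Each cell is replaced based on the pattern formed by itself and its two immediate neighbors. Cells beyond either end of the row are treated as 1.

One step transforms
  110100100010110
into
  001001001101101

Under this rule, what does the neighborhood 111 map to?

At position 0 the neighborhood is 111; the next row has 0 there.

0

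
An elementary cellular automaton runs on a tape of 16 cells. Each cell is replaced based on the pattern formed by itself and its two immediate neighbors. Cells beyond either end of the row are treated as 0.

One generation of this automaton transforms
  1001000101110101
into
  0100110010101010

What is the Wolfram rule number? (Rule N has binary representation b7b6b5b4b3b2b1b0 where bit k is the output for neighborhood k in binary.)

position 10: 111 → 1  (bit 7 = 1)
position 11: 110 → 0  (bit 6 = 0)
position 8: 101 → 1  (bit 5 = 1)
position 1: 100 → 1  (bit 4 = 1)
position 9: 011 → 0  (bit 3 = 0)
position 0: 010 → 0  (bit 2 = 0)
position 2: 001 → 0  (bit 1 = 0)
position 5: 000 → 1  (bit 0 = 1)
bits b7..b0 = 10110001 = 177

177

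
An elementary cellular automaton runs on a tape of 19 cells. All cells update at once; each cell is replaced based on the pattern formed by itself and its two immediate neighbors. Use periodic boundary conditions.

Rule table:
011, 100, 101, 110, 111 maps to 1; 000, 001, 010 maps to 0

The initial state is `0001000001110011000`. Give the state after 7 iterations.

iteration 1: 0000100001111011100
iteration 2: 0000010001111111110
iteration 3: 0000001001111111111
iteration 4: 1000000101111111111
iteration 5: 1100000011111111111
iteration 6: 1110000011111111111
iteration 7: 1111000011111111111

1111000011111111111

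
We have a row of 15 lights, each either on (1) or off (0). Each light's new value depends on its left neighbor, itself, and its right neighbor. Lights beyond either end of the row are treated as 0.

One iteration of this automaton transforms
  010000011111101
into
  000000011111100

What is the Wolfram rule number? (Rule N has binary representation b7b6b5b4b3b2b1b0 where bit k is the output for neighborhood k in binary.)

200

position 8: 111 → 1  (bit 7 = 1)
position 12: 110 → 1  (bit 6 = 1)
position 13: 101 → 0  (bit 5 = 0)
position 2: 100 → 0  (bit 4 = 0)
position 7: 011 → 1  (bit 3 = 1)
position 1: 010 → 0  (bit 2 = 0)
position 0: 001 → 0  (bit 1 = 0)
position 3: 000 → 0  (bit 0 = 0)
bits b7..b0 = 11001000 = 200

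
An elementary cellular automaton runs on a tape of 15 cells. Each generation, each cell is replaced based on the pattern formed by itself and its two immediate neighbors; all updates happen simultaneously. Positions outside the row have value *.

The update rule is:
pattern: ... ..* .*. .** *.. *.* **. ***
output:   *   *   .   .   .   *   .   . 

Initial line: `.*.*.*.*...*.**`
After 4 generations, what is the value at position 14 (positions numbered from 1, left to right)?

.

*.*.*.*..**.*..
.*.*.*..*..*..*
*.*.*..*..*..*.
.*.*..*..*..*.*
position 14 holds .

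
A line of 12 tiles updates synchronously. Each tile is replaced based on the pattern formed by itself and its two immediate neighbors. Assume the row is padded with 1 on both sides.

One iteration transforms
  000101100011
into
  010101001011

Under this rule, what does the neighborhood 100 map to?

At position 0 the neighborhood is 100; the next row has 0 there.

0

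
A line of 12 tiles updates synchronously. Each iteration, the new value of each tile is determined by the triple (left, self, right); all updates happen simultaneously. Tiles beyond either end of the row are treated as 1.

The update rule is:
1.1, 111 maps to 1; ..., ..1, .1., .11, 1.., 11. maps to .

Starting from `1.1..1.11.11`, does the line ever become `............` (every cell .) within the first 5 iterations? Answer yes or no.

.1....1..1.1
1.........1.
...........1
............
all cells are . at iteration 4

yes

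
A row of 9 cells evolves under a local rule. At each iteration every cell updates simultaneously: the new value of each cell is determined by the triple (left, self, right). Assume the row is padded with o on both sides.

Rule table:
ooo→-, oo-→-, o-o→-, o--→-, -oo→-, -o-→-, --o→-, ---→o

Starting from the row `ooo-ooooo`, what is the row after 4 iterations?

---------
-ooooooo-
---------  (repeats iteration 1; period 2)
iteration 4: -ooooooo-

-ooooooo-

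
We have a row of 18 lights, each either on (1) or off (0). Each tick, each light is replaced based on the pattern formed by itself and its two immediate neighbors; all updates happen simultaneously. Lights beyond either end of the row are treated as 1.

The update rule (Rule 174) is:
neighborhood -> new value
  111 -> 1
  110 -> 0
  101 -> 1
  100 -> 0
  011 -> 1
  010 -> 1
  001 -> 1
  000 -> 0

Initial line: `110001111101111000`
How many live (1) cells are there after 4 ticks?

13

100011111011110001
000111110111100011
001111101111000111
011111011110001111
count of 1: 13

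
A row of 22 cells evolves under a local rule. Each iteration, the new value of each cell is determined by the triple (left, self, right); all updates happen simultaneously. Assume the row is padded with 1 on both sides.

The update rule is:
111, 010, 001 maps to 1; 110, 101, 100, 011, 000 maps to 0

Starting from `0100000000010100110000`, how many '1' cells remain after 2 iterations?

0100000000110101000001
0100000001000101000010
count of 1: 5

5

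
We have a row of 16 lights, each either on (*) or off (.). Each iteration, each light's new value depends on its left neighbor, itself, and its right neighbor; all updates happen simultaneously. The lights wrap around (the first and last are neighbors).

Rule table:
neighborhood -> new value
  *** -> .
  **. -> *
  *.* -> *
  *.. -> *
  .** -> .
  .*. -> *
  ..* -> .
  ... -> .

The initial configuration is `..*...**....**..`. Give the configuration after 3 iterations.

*...**...**....*

..**...**....**.
...**...**....**
*...**...**....*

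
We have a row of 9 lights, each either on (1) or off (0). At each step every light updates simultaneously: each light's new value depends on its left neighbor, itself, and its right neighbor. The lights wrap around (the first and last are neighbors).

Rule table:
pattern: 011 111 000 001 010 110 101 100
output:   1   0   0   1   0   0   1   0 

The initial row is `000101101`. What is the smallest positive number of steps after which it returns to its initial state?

9

001011010
010110100
101101000
011010001
110100010
101000101
010001011
100010110
000101101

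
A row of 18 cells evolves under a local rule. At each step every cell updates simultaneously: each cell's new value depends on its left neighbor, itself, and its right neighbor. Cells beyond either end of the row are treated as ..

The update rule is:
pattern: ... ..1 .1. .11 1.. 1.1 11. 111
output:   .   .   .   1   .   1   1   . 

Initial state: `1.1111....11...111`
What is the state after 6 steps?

.11..1....11...1.1
.11.......11....1.
.11.......11......
.11.......11......  (fixed point — unchanged through step 6)

.11.......11......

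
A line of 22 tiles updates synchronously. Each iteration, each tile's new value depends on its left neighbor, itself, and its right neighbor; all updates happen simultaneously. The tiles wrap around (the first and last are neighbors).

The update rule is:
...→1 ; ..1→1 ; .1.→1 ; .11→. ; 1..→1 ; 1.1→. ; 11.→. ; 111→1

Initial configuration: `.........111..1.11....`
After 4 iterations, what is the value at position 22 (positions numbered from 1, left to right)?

1

111111111.1.111...1111
11111111..1..1.111.111
1111111.111111..1...11
111111...1111.111111.1
position 22 holds 1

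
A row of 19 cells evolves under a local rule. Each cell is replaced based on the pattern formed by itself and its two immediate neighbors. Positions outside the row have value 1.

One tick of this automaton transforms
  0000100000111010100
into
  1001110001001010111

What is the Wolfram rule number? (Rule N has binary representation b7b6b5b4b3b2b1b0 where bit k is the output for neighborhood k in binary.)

position 11: 111 → 0  (bit 7 = 0)
position 12: 110 → 1  (bit 6 = 1)
position 13: 101 → 0  (bit 5 = 0)
position 0: 100 → 1  (bit 4 = 1)
position 10: 011 → 0  (bit 3 = 0)
position 4: 010 → 1  (bit 2 = 1)
position 3: 001 → 1  (bit 1 = 1)
position 1: 000 → 0  (bit 0 = 0)
bits b7..b0 = 01010110 = 86

86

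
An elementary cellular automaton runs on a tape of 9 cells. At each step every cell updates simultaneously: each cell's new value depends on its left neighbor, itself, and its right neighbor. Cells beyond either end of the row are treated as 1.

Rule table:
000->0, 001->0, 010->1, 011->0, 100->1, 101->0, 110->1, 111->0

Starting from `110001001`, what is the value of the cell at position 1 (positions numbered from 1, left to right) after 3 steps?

step 1: 011001100
step 2: 001100110
step 3: 100110010
position 1 holds 1

1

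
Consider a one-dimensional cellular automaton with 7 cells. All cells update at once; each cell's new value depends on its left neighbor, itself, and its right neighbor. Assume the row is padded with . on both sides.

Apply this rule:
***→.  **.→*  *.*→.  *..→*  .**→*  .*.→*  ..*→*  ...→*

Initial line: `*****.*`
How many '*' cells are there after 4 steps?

step 1: *...*.*
step 2: *****.*  (repeats step 0; period 2)
step 4: *****.*
count of *: 6

6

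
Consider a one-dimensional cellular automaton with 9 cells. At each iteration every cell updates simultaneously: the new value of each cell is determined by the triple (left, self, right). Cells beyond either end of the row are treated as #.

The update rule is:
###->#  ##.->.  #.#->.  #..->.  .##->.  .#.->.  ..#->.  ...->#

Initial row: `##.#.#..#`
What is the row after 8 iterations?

...#.....

iteration 1: #........
iteration 2: ..######.
iteration 3: ...####..
iteration 4: .#..##...
iteration 5: .......#.
iteration 6: .#####...
iteration 7: ..###..#.
iteration 8: ...#.....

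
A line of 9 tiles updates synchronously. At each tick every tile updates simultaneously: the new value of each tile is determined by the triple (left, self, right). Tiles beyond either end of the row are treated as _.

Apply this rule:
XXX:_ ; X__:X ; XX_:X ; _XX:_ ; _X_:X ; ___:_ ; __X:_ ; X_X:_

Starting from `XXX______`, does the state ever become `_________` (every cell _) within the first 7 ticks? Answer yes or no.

no

tick 1: __XX_____
tick 2: ___XX____
tick 3: ____XX___
tick 4: _____XX__
tick 5: ______XX_
tick 6: _______XX
tick 7: ________X
tick 7 is ________X, still not uniform _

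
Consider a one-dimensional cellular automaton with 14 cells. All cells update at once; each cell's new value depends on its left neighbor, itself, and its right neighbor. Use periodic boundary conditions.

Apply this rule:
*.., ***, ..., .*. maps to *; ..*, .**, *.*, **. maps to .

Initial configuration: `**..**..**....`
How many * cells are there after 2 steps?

9

step 1: ..*...*...***.
step 2: *.***.***..*.*
count of *: 9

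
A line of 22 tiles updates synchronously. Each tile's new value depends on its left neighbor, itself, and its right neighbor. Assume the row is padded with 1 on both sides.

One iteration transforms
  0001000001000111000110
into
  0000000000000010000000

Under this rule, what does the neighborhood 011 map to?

0

At position 13 the neighborhood is 011; the next row has 0 there.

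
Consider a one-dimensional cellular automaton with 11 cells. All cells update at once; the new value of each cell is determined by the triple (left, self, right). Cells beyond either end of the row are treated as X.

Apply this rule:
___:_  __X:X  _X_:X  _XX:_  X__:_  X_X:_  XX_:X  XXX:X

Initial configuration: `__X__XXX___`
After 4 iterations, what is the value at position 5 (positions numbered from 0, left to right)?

_XX_X_XX__X
__X_X__X_X_
_XX_X_XX_X_
__X_X__X_X_
position 5 holds _

_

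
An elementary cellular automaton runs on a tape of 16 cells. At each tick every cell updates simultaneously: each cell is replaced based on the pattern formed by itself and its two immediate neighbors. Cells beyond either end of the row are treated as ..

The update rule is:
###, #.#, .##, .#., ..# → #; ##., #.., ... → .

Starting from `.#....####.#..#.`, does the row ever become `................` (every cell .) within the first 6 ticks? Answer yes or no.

##...####.##.##.
#...####.##.##..
#..####.##.##...
#.####.##.##....
#####.##.##.....
####.##.##......
tick 6 is ####.##.##......, still not uniform .

no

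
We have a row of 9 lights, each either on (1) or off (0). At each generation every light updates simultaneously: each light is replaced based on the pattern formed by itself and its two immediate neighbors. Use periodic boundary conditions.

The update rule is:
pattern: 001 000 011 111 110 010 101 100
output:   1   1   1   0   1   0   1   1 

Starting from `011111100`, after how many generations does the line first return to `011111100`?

110000111
011111100

2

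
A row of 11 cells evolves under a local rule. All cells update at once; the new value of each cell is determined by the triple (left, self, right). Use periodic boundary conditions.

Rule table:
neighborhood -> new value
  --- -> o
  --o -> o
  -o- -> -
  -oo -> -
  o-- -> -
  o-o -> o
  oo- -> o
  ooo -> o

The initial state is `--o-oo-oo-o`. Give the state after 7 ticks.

tick 1: -o-o-oo-oo-
tick 2: o-o-o-oo-o-
tick 3: -o-o-o-oo-o
tick 4: o-o-o-o-oo-
tick 5: -o-o-o-o-oo
tick 6: o-o-o-o-o-o
tick 7: oo-o-o-o-o-

oo-o-o-o-o-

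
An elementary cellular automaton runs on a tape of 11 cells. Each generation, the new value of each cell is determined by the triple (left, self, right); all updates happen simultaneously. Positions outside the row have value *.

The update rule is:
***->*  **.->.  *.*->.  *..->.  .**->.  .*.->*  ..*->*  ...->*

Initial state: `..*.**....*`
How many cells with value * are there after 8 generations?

.**....***.
....***.*..
.***.*..*.*
..*..*.**..
.**.**....*
.......***.
.******.*..
..****..*.*
count of *: 6

6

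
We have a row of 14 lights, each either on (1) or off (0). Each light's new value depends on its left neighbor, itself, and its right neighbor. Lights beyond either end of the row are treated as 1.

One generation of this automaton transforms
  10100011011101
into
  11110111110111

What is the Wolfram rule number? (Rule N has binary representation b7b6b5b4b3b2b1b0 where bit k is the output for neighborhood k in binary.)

126

position 10: 111 → 0  (bit 7 = 0)
position 0: 110 → 1  (bit 6 = 1)
position 1: 101 → 1  (bit 5 = 1)
position 3: 100 → 1  (bit 4 = 1)
position 6: 011 → 1  (bit 3 = 1)
position 2: 010 → 1  (bit 2 = 1)
position 5: 001 → 1  (bit 1 = 1)
position 4: 000 → 0  (bit 0 = 0)
bits b7..b0 = 01111110 = 126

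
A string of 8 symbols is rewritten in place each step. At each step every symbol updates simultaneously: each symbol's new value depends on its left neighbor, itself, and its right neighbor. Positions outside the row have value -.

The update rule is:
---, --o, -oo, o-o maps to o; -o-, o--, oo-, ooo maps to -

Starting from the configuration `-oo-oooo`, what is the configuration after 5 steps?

oo-oo---
o-oo--oo
-oo--oo-
oo--oo--
o--oo--o

o--oo--o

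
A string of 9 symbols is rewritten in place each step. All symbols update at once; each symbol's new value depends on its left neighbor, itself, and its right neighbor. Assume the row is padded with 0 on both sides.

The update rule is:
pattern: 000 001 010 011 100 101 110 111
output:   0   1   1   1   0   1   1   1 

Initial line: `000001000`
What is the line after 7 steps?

step 1: 000011000
step 2: 000111000
step 3: 001111000
step 4: 011111000
step 5: 111111000
step 6: 111111000  (fixed point — unchanged through step 7)

111111000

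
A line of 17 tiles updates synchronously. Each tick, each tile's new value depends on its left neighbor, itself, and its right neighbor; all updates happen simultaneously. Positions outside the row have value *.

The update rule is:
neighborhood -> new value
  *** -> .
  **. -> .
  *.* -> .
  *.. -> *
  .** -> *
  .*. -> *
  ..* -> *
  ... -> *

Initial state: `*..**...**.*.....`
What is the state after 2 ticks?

.*...*...***.....

.***.****..******
.*...*...***.....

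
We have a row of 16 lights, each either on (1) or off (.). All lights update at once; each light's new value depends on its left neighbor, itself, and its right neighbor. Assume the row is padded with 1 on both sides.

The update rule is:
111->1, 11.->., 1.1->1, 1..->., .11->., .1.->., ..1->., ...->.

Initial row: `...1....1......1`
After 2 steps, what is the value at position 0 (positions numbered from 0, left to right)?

.

................
................
position 0 holds .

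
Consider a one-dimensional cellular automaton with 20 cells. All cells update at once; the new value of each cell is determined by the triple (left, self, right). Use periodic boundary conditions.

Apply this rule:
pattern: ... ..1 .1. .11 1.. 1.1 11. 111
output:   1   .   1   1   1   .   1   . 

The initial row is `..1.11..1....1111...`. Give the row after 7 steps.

step 1: 1.1.111.1111.1..1111
step 2: 1.1.1.1.1..1.11.1...
step 3: 1.1.1.1.11.1.11.111.
step 4: 1.1.1.1.11.1.11.1.1.
step 5: 1.1.1.1.11.1.11.1.1.  (fixed point — unchanged through step 7)

1.1.1.1.11.1.11.1.1.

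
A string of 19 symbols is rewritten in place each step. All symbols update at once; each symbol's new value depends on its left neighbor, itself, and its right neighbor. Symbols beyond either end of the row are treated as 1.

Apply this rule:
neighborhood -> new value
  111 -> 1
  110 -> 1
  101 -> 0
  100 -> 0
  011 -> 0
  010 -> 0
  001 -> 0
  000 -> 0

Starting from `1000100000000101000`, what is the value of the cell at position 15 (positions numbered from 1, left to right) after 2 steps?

1000000000000000000
1000000000000000000
position 15 holds 0

0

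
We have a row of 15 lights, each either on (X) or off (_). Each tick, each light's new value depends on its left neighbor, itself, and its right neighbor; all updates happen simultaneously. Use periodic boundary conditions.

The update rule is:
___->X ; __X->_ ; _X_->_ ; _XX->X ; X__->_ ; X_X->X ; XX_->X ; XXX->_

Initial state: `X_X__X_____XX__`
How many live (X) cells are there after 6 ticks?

7

_X_____XXX_XX__
___XXX_X_XXXX_X
_X_X_XX_XX__XX_
__X_XXXXXX__XX_
X__XX____X__XX_
___XX_XX____XXX
count of X: 7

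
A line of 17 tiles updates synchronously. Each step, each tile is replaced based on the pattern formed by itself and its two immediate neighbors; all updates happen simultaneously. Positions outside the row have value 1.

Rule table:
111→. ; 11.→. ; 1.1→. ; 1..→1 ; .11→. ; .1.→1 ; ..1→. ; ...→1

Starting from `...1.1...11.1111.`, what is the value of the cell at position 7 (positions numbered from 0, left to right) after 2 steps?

.

step 1: 11.1.111.........
step 2: ...1....11111111.
position 7 holds .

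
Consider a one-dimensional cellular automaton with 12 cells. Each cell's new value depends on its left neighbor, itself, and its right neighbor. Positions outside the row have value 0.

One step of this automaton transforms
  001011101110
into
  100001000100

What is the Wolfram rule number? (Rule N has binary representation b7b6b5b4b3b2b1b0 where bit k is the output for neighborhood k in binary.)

position 5: 111 → 1  (bit 7 = 1)
position 6: 110 → 0  (bit 6 = 0)
position 3: 101 → 0  (bit 5 = 0)
position 11: 100 → 0  (bit 4 = 0)
position 4: 011 → 0  (bit 3 = 0)
position 2: 010 → 0  (bit 2 = 0)
position 1: 001 → 0  (bit 1 = 0)
position 0: 000 → 1  (bit 0 = 1)
bits b7..b0 = 10000001 = 129

129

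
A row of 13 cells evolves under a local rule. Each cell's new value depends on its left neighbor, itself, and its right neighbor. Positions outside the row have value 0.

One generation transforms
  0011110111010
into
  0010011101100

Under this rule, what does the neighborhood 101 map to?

1

At position 6 the neighborhood is 101; the next row has 1 there.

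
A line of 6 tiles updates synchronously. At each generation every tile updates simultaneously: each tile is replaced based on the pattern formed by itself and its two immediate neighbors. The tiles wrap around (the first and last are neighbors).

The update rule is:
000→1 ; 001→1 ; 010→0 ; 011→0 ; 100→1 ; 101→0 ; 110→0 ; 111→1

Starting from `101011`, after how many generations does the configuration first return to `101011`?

4

000001
111110
011100
101011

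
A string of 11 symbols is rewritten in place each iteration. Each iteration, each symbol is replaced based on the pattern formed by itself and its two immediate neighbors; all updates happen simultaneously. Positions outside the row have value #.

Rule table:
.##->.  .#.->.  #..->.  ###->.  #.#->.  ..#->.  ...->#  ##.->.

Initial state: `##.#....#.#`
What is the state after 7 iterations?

.....##....
.###....##.
.....##....  (repeats iteration 1; period 2)
iteration 7: .....##....

.....##....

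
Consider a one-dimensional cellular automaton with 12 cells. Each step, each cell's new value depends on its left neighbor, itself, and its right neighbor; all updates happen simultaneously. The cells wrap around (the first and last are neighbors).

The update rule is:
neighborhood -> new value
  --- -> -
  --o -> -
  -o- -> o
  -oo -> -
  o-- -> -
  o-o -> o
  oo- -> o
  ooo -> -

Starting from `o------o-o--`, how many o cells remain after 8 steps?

2

step 1: o------ooo--
step 2: o--------o--
step 3: o--------o--  (fixed point — unchanged through step 8)
count of o: 2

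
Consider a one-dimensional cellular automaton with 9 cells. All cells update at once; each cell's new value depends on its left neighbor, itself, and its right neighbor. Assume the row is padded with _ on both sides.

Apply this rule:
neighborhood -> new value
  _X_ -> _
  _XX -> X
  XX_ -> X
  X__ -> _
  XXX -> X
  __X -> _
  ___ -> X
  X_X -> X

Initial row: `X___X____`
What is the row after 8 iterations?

__X___XXX
X___X_XXX
__X__XXXX
X____XXXX
__XX_XXXX
X_XXXXXXX
_XXXXXXXX
_XXXXXXXX

_XXXXXXXX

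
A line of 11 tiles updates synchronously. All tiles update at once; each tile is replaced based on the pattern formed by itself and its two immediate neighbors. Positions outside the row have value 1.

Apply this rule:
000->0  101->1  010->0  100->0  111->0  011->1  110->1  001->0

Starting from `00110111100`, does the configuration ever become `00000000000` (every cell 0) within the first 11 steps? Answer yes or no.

step 1: 00111100100
step 2: 00100100000
step 3: 00000000000
all cells are 0 at step 3

yes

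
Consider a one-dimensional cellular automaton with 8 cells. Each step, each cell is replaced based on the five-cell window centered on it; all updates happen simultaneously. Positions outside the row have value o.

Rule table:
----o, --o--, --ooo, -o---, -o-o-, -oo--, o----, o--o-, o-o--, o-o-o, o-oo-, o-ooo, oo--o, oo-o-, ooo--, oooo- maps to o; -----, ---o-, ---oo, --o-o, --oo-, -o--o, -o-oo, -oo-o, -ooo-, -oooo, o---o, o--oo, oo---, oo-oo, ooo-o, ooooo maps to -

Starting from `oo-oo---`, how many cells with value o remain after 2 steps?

3

o--oo---
oo--o---
count of o: 3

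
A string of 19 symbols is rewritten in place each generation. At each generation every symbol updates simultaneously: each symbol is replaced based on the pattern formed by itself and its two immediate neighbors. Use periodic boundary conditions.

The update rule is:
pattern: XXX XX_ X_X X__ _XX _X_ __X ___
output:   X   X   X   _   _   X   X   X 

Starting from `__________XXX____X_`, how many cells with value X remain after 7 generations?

generation 1: XXXXXXXXXX_XX_XXXX_
generation 2: _XXXXXXXXXX_XX_XXXX
generation 3: X_XXXXXXXXXX_XX_XXX
generation 4: XX_XXXXXXXXXX_XX_XX
generation 5: XXX_XXXXXXXXXX_XX_X
generation 6: XXXX_XXXXXXXXXX_XX_
generation 7: _XXXX_XXXXXXXXXX_XX
count of X: 16

16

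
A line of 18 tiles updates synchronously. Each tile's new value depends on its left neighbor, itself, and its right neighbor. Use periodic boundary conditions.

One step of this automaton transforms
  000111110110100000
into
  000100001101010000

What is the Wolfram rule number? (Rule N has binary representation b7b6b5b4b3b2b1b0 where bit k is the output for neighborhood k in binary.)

position 4: 111 → 0  (bit 7 = 0)
position 7: 110 → 0  (bit 6 = 0)
position 8: 101 → 1  (bit 5 = 1)
position 13: 100 → 1  (bit 4 = 1)
position 3: 011 → 1  (bit 3 = 1)
position 12: 010 → 0  (bit 2 = 0)
position 2: 001 → 0  (bit 1 = 0)
position 0: 000 → 0  (bit 0 = 0)
bits b7..b0 = 00111000 = 56

56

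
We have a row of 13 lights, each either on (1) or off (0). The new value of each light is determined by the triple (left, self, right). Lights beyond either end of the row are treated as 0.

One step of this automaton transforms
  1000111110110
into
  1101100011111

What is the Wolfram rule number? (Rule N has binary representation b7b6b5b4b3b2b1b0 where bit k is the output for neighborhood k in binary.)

126

position 5: 111 → 0  (bit 7 = 0)
position 8: 110 → 1  (bit 6 = 1)
position 9: 101 → 1  (bit 5 = 1)
position 1: 100 → 1  (bit 4 = 1)
position 4: 011 → 1  (bit 3 = 1)
position 0: 010 → 1  (bit 2 = 1)
position 3: 001 → 1  (bit 1 = 1)
position 2: 000 → 0  (bit 0 = 0)
bits b7..b0 = 01111110 = 126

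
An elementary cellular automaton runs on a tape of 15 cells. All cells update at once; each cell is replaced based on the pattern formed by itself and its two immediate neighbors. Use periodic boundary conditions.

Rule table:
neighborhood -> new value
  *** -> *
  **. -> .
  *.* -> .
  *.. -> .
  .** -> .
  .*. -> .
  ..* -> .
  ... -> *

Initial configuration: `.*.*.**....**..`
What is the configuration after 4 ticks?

........**....*
.******....**..
..****..**....*
...**......**..

...**......**..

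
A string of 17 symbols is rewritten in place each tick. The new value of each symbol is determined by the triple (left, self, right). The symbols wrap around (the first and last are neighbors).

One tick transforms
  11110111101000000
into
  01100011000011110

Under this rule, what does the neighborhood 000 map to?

At position 12 the neighborhood is 000; the next row has 1 there.

1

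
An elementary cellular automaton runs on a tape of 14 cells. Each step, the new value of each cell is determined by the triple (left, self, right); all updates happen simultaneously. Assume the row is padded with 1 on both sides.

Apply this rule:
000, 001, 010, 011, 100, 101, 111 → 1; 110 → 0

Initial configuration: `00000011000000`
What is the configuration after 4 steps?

step 1: 11111110111111
step 2: 11111101111111
step 3: 11111011111111
step 4: 11110111111111

11110111111111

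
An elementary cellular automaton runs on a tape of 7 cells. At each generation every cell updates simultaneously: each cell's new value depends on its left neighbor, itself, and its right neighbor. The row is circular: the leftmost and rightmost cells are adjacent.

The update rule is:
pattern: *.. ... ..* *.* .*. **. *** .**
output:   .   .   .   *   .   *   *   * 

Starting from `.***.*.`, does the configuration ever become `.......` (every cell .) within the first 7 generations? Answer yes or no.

no

.****..
.****..  (fixed point — unchanged through generation 7)
generation 7 is .****.., still not uniform .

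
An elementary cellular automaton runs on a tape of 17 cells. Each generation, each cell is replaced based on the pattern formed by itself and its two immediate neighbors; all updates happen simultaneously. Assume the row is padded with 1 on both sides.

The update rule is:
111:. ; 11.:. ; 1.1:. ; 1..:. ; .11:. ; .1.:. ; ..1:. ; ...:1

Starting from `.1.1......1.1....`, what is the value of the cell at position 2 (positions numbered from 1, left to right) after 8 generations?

1

.....1111.....11.
.111......111....
.....1111.....11.  (repeats generation 1; period 2)
generation 8: .111......111....
position 2 holds 1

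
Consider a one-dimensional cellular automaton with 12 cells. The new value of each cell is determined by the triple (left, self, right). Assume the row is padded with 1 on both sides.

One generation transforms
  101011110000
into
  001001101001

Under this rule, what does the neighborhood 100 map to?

At position 8 the neighborhood is 100; the next row has 1 there.

1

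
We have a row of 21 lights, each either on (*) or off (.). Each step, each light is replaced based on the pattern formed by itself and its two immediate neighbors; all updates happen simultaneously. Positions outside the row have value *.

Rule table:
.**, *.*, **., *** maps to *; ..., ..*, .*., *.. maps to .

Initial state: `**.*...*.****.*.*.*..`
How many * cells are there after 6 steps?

11

***.....******.*.*...
***.....*******.*....
***.....********.....
***.....********.....  (fixed point — unchanged through step 6)
count of *: 11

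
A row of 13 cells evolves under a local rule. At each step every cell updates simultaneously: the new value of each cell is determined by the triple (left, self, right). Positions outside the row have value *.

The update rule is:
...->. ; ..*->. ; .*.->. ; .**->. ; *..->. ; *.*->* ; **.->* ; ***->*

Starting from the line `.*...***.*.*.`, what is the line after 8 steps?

*............

step 1: *.....***.*.*
step 2: *......***.*.
step 3: *.......***.*
step 4: *........***.
step 5: *.........***
step 6: *..........**
step 7: *...........*
step 8: *............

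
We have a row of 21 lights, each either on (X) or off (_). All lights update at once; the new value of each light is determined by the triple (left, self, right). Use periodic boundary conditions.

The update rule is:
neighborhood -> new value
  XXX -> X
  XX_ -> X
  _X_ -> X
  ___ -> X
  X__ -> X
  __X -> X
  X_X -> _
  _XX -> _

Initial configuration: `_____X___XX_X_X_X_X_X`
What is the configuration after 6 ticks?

XXXXXXXXX_X_X_X_X_X_X
XXXXXXXXX_X_X_X_X_X__
_XXXXXXXX_X_X_X_X_XXX
__XXXXXXX_X_X_X_X__XX
XX_XXXXXX_X_X_X_XXX_X
XX__XXXXX_X_X_X__XX__

XX__XXXXX_X_X_X__XX__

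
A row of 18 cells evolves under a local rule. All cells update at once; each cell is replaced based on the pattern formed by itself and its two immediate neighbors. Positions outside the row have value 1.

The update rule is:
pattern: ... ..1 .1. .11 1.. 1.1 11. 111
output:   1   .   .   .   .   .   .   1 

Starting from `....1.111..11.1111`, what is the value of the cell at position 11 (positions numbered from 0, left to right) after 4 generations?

.11....1.......111
....11...11111..11
.11....1..111....1
....11.....1..11..
position 11 holds 1

1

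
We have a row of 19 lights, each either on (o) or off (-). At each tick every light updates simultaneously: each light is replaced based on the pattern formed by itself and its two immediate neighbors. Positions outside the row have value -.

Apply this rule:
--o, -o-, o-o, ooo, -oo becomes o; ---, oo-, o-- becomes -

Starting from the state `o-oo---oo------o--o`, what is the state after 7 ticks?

tick 1: ooo---oo------oo-oo
tick 2: oo---oo------oo-oo-
tick 3: o---oo------oo-oo--
tick 4: o--oo------oo-oo---
tick 5: o-oo------oo-oo----
tick 6: ooo------oo-oo-----
tick 7: oo------oo-oo------

oo------oo-oo------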